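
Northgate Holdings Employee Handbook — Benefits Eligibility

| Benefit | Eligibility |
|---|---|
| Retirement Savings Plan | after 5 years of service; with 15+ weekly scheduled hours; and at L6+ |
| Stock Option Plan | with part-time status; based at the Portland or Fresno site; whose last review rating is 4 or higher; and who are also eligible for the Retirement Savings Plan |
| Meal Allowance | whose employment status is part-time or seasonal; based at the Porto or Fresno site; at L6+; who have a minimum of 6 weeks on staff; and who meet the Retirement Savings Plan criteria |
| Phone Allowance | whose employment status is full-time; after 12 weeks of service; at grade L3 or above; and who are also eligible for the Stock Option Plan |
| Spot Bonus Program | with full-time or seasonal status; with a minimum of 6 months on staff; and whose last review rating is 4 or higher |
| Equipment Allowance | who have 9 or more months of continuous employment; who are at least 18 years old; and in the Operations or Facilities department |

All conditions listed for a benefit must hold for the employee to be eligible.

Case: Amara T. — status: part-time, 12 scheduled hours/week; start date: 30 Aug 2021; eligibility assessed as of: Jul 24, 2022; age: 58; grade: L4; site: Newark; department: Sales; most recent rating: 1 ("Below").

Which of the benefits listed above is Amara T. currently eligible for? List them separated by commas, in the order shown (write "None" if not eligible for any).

None

Service from 30 Aug 2021 to Jul 24, 2022: 328 days.
Retirement Savings Plan — service 328 days < 5 years (≈1825 days) ✗ → not eligible.
Stock Option Plan — status part-time ✓; site Newark ✗ (not Portland or Fresno) → not eligible.
Meal Allowance — status part-time ✓; site Newark ✗ (not Porto or Fresno) → not eligible.
Phone Allowance — status part-time ✗ (requires full-time) → not eligible.
Spot Bonus Program — status part-time ✗ (requires full-time or seasonal) → not eligible.
Equipment Allowance — service 328 days ≥ 9 months (≈270 days) ✓; age 58 ≥ 18 ✓; dept Sales ✗ → not eligible.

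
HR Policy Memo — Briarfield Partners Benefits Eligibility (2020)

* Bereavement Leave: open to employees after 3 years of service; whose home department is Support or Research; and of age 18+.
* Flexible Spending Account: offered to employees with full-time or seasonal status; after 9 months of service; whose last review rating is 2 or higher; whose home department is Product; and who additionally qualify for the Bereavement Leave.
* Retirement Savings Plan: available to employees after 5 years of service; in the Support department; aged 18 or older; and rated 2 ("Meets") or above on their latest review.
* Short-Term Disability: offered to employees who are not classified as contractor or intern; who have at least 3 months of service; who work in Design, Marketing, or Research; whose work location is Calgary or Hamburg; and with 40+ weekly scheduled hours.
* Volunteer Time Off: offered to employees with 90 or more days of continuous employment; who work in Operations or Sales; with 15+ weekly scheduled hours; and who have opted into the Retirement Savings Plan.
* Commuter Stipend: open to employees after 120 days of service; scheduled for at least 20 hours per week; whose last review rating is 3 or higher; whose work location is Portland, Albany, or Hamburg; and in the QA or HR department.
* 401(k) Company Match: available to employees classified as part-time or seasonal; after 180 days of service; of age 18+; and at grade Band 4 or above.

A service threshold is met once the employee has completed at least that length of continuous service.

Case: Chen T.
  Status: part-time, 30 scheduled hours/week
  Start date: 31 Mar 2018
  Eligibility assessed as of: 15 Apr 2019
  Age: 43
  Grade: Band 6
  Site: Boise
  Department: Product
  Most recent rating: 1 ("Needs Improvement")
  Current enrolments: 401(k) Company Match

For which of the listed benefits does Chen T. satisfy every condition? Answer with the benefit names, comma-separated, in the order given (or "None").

401(k) Company Match

Service from 31 Mar 2018 to 15 Apr 2019: 380 days.
Bereavement Leave — service 380 days < 3 years (≈1095 days) ✗ → not eligible.
Flexible Spending Account — status part-time ✗ (requires full-time or seasonal) → not eligible.
Retirement Savings Plan — service 380 days < 5 years (≈1825 days) ✗ → not eligible.
Short-Term Disability — status part-time ✓ (not excluded); service 380 days ≥ 3 months (≈90 days) ✓; dept Product ✗ → not eligible.
Volunteer Time Off — service 380 days ≥ 90 days ✓; dept Product ✗ → not eligible.
Commuter Stipend — service 380 days ≥ 120 days ✓; 30 hrs/wk ≥ 20 ✓; rating 1 < 3 ✗ → not eligible.
401(k) Company Match — status part-time ✓; service 380 days ≥ 180 days ✓; age 43 ≥ 18 ✓; grade Band 6 ≥ Band 4 ✓ → eligible.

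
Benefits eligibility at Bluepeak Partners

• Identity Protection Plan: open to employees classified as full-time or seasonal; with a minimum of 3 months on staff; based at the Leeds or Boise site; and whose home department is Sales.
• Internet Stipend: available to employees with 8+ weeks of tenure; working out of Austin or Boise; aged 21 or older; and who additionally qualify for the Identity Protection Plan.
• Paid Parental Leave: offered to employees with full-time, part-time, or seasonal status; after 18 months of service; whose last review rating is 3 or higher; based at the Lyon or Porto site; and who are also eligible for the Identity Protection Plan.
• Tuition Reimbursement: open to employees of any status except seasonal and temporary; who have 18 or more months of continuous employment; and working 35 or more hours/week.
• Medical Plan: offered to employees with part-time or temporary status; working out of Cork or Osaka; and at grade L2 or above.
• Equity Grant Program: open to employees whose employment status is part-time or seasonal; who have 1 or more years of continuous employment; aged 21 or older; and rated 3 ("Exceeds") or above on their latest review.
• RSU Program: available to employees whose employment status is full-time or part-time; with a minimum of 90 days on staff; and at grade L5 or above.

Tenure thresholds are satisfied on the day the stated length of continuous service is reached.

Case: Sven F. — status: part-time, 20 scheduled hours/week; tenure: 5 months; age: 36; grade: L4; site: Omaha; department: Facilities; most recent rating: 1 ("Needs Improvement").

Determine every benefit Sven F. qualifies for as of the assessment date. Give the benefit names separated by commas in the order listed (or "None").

Identity Protection Plan — status part-time ✗ (requires full-time or seasonal) → not eligible.
Internet Stipend — service 5 months ≥ 8 weeks (≈56 days) ✓; site Omaha ✗ (not Austin or Boise) → not eligible.
Paid Parental Leave — status part-time ✓; service 5 months < 18 months ✗ → not eligible.
Tuition Reimbursement — status part-time ✓ (not excluded); service 5 months < 18 months ✗ → not eligible.
Medical Plan — status part-time ✓; site Omaha ✗ (not Cork or Osaka) → not eligible.
Equity Grant Program — status part-time ✓; service 5 months < 1 year (≈365 days) ✗ → not eligible.
RSU Program — status part-time ✓; service 5 months ≥ 90 days ✓; grade L4 < L5 ✗ → not eligible.

None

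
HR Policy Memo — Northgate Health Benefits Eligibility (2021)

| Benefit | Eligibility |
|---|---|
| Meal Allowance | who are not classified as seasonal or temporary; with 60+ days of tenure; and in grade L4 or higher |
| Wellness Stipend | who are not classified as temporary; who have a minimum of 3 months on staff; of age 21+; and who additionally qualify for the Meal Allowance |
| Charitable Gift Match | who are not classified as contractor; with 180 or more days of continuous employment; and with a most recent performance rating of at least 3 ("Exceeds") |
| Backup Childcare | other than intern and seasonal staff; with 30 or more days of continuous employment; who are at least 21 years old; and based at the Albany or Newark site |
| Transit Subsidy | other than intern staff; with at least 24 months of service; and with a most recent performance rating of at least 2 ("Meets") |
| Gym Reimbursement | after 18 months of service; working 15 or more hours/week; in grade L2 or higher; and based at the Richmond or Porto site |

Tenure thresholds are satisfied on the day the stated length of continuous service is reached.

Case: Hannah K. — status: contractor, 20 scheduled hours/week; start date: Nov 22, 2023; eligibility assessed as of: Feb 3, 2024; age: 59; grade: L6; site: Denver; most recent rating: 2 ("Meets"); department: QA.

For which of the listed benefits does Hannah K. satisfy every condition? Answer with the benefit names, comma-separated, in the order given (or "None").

Meal Allowance

Service from Nov 22, 2023 to Feb 3, 2024: 73 days.
Meal Allowance — status contractor ✓ (not excluded); service 73 days ≥ 60 days ✓; grade L6 ≥ L4 ✓ → eligible.
Wellness Stipend — status contractor ✓ (not excluded); service 73 days < 3 months (≈90 days) ✗ → not eligible.
Charitable Gift Match — status contractor ✗ (excluded) → not eligible.
Backup Childcare — status contractor ✓ (not excluded); service 73 days ≥ 30 days ✓; age 59 ≥ 21 ✓; site Denver ✗ (not Albany or Newark) → not eligible.
Transit Subsidy — status contractor ✓ (not excluded); service 73 days < 24 months (≈720 days) ✗ → not eligible.
Gym Reimbursement — service 73 days < 18 months (≈540 days) ✗ → not eligible.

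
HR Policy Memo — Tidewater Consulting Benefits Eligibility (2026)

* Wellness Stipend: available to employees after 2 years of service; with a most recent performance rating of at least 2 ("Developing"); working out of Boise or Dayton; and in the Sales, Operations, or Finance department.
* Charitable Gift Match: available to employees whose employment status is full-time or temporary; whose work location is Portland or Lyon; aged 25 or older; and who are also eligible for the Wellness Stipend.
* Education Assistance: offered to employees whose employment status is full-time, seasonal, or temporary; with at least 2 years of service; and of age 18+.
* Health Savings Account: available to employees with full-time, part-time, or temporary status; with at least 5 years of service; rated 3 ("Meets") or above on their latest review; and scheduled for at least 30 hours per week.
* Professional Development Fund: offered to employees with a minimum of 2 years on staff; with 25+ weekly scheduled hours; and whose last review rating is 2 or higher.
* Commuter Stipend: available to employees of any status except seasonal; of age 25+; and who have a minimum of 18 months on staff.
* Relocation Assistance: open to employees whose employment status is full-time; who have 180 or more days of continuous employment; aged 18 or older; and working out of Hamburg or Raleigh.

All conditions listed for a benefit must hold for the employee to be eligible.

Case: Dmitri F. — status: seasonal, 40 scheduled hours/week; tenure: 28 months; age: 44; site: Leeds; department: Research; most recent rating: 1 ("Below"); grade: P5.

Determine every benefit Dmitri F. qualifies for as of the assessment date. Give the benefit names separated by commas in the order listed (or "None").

Wellness Stipend — service 28 months ≥ 2 years (≈730 days) ✓; rating 1 < 2 ✗ → not eligible.
Charitable Gift Match — status seasonal ✗ (requires full-time or temporary) → not eligible.
Education Assistance — status seasonal ✓; service 28 months ≥ 2 years (≈730 days) ✓; age 44 ≥ 18 ✓ → eligible.
Health Savings Account — status seasonal ✗ (requires full-time, part-time, or temporary) → not eligible.
Professional Development Fund — service 28 months ≥ 2 years (≈730 days) ✓; 40 hrs/wk ≥ 25 ✓; rating 1 < 2 ✗ → not eligible.
Commuter Stipend — status seasonal ✗ (excluded) → not eligible.
Relocation Assistance — status seasonal ✗ (requires full-time) → not eligible.

Education Assistance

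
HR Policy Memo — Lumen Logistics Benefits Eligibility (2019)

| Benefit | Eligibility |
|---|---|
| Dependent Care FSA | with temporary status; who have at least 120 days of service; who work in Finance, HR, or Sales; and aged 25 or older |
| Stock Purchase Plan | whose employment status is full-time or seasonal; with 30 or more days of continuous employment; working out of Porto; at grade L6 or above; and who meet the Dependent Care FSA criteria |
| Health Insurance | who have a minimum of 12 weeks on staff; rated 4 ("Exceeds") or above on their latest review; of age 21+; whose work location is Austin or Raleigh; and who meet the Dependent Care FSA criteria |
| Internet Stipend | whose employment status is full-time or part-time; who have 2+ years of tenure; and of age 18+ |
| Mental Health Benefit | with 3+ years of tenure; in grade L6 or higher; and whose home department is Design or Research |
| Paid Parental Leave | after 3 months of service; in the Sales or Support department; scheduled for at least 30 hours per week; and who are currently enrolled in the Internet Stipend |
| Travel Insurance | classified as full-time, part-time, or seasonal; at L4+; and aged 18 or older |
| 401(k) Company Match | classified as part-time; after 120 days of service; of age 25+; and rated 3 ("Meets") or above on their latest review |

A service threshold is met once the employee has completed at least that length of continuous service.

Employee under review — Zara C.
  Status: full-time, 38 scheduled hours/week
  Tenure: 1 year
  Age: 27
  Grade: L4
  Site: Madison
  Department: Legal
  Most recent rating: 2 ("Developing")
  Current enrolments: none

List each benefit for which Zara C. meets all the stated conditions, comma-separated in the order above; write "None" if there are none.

Dependent Care FSA — status full-time ✗ (requires temporary) → not eligible.
Stock Purchase Plan — status full-time ✓; service 1 year ≥ 30 days ✓; site Madison ✗ (not Porto) → not eligible.
Health Insurance — service 1 year ≥ 12 weeks (≈84 days) ✓; rating 2 < 4 ✗ → not eligible.
Internet Stipend — status full-time ✓; service 1 year < 2 years ✗ → not eligible.
Mental Health Benefit — service 1 year < 3 years ✗ → not eligible.
Paid Parental Leave — service 1 year ≥ 3 months (≈90 days) ✓; dept Legal ✗ → not eligible.
Travel Insurance — status full-time ✓; grade L4 ≥ L4 ✓; age 27 ≥ 18 ✓ → eligible.
401(k) Company Match — status full-time ✗ (requires part-time) → not eligible.

Travel Insurance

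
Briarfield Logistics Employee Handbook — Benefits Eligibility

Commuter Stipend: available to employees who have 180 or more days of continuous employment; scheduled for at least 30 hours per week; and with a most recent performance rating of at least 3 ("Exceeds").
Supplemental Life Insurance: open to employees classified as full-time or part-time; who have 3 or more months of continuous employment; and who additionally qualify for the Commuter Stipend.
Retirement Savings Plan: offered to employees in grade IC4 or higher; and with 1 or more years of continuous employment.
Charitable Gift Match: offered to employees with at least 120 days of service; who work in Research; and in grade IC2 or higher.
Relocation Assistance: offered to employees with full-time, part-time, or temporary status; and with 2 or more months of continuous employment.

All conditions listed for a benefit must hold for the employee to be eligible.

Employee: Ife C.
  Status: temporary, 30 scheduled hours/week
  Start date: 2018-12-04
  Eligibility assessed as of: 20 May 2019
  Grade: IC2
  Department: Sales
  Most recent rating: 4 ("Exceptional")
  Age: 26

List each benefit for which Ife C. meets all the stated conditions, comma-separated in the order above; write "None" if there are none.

Relocation Assistance

Service from 2018-12-04 to 20 May 2019: 167 days.
Commuter Stipend — service 167 days < 180 days ✗ → not eligible.
Supplemental Life Insurance — status temporary ✗ (requires full-time or part-time) → not eligible.
Retirement Savings Plan — grade IC2 < IC4 ✗ → not eligible.
Charitable Gift Match — service 167 days ≥ 120 days ✓; dept Sales ✗ → not eligible.
Relocation Assistance — status temporary ✓; service 167 days ≥ 2 months (≈60 days) ✓ → eligible.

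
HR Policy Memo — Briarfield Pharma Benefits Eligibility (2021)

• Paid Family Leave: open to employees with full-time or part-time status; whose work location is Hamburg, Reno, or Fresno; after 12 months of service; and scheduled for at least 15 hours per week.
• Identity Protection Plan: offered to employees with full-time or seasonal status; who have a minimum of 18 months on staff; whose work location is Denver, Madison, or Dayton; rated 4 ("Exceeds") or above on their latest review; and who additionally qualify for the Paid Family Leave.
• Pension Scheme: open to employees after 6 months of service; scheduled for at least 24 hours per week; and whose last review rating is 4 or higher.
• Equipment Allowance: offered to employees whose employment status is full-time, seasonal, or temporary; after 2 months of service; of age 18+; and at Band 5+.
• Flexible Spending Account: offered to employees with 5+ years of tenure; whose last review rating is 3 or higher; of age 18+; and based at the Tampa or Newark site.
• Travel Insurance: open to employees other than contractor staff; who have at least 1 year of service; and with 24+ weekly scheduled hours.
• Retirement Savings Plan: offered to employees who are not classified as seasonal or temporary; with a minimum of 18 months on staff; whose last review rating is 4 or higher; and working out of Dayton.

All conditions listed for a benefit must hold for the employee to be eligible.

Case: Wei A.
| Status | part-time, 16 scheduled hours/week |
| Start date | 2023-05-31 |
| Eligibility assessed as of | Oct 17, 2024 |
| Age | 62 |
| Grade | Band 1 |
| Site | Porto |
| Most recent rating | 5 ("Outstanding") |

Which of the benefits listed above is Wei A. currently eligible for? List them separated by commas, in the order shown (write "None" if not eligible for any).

Service from 2023-05-31 to Oct 17, 2024: 505 days.
Paid Family Leave — status part-time ✓; site Porto ✗ (not Hamburg, Reno, or Fresno) → not eligible.
Identity Protection Plan — status part-time ✗ (requires full-time or seasonal) → not eligible.
Pension Scheme — service 505 days ≥ 6 months (≈180 days) ✓; 16 hrs/wk < 24 ✗ → not eligible.
Equipment Allowance — status part-time ✗ (requires full-time, seasonal, or temporary) → not eligible.
Flexible Spending Account — service 505 days < 5 years (≈1825 days) ✗ → not eligible.
Travel Insurance — status part-time ✓ (not excluded); service 505 days ≥ 1 year (≈365 days) ✓; 16 hrs/wk < 24 ✗ → not eligible.
Retirement Savings Plan — status part-time ✓ (not excluded); service 505 days < 18 months (≈540 days) ✗ → not eligible.

None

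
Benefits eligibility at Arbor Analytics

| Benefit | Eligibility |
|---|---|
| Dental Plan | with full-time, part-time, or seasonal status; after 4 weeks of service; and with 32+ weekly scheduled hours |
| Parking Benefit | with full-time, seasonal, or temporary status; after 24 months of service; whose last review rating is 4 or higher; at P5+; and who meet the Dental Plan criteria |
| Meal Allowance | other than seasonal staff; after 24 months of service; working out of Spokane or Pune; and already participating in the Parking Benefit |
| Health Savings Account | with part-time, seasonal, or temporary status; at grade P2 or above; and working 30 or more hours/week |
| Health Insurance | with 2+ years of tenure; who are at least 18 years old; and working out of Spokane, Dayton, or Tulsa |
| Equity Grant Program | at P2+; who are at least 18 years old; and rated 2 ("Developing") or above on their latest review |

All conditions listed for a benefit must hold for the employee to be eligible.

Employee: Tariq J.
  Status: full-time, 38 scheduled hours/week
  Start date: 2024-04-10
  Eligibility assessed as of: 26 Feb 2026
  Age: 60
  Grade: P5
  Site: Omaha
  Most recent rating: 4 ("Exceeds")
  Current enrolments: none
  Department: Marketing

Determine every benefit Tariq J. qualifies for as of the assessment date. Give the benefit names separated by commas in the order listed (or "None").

Dental Plan, Equity Grant Program

Service from 2024-04-10 to 26 Feb 2026: 687 days.
Dental Plan — status full-time ✓; service 687 days ≥ 4 weeks (≈28 days) ✓; 38 hrs/wk ≥ 32 ✓ → eligible.
Parking Benefit — status full-time ✓; service 687 days < 24 months (≈720 days) ✗ → not eligible.
Meal Allowance — status full-time ✓ (not excluded); service 687 days < 24 months (≈720 days) ✗ → not eligible.
Health Savings Account — status full-time ✗ (requires part-time, seasonal, or temporary) → not eligible.
Health Insurance — service 687 days < 2 years (≈730 days) ✗ → not eligible.
Equity Grant Program — grade P5 ≥ P2 ✓; age 60 ≥ 18 ✓; rating 4 ≥ 2 ✓ → eligible.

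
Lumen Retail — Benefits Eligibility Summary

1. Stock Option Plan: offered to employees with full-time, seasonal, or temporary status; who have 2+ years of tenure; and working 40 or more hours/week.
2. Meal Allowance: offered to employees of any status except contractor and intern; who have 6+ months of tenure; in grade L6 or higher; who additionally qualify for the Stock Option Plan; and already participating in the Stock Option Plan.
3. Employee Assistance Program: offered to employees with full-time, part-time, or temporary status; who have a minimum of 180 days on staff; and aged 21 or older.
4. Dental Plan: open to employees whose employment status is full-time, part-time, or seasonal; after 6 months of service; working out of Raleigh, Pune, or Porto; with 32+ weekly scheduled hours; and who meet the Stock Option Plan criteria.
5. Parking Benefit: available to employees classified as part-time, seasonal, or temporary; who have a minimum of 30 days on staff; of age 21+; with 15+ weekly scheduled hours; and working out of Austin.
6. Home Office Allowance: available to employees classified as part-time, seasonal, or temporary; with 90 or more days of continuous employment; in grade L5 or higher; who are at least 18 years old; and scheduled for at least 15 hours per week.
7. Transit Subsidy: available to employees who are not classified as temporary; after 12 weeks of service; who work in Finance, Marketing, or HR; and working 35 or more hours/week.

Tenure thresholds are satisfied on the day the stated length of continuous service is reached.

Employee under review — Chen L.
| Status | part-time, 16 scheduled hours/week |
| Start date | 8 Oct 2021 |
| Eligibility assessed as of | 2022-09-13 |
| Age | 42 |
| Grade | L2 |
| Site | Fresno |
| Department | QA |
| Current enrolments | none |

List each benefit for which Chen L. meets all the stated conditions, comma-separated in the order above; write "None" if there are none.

Service from 8 Oct 2021 to 2022-09-13: 340 days.
Stock Option Plan — status part-time ✗ (requires full-time, seasonal, or temporary) → not eligible.
Meal Allowance — status part-time ✓ (not excluded); service 340 days ≥ 6 months (≈180 days) ✓; grade L2 < L6 ✗ → not eligible.
Employee Assistance Program — status part-time ✓; service 340 days ≥ 180 days ✓; age 42 ≥ 21 ✓ → eligible.
Dental Plan — status part-time ✓; service 340 days ≥ 6 months (≈180 days) ✓; site Fresno ✗ (not Raleigh, Pune, or Porto) → not eligible.
Parking Benefit — status part-time ✓; service 340 days ≥ 30 days ✓; age 42 ≥ 21 ✓; 16 hrs/wk ≥ 15 ✓; site Fresno ✗ (not Austin) → not eligible.
Home Office Allowance — status part-time ✓; service 340 days ≥ 90 days ✓; grade L2 < L5 ✗ → not eligible.
Transit Subsidy — status part-time ✓ (not excluded); service 340 days ≥ 12 weeks (≈84 days) ✓; dept QA ✗ → not eligible.

Employee Assistance Program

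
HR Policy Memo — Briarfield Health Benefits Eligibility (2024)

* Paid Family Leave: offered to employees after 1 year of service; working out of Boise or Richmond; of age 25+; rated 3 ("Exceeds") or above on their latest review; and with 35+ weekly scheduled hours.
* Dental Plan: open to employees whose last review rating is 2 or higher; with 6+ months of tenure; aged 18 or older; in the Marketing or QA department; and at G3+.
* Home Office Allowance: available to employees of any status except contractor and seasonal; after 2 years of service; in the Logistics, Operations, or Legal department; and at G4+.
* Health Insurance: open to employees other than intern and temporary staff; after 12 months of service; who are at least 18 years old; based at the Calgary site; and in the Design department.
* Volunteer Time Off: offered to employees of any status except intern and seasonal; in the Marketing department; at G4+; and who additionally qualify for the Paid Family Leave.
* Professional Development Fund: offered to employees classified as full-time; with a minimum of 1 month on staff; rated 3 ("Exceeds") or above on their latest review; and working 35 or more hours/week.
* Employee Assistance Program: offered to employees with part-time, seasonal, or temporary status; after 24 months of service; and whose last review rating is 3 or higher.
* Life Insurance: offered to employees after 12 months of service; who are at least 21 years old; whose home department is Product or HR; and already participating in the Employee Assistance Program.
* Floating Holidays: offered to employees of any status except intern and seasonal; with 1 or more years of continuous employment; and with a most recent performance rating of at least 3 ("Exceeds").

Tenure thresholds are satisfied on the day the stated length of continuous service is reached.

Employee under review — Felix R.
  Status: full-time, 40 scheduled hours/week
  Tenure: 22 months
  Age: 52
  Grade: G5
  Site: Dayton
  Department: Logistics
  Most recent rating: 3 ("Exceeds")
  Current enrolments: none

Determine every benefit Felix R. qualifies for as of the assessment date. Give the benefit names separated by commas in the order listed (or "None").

Paid Family Leave — service 22 months ≥ 1 year (≈365 days) ✓; site Dayton ✗ (not Boise or Richmond) → not eligible.
Dental Plan — rating 3 ≥ 2 ✓; service 22 months ≥ 6 months ✓; age 52 ≥ 18 ✓; dept Logistics ✗ → not eligible.
Home Office Allowance — status full-time ✓ (not excluded); service 22 months < 2 years (≈730 days) ✗ → not eligible.
Health Insurance — status full-time ✓ (not excluded); service 22 months ≥ 12 months ✓; age 52 ≥ 18 ✓; site Dayton ✗ (not Calgary) → not eligible.
Volunteer Time Off — status full-time ✓ (not excluded); dept Logistics ✗ → not eligible.
Professional Development Fund — status full-time ✓; service 22 months ≥ 1 month ✓; rating 3 ≥ 3 ✓; 40 hrs/wk ≥ 35 ✓ → eligible.
Employee Assistance Program — status full-time ✗ (requires part-time, seasonal, or temporary) → not eligible.
Life Insurance — service 22 months ≥ 12 months ✓; age 52 ≥ 21 ✓; dept Logistics ✗ → not eligible.
Floating Holidays — status full-time ✓ (not excluded); service 22 months ≥ 1 year (≈365 days) ✓; rating 3 ≥ 3 ✓ → eligible.

Professional Development Fund, Floating Holidays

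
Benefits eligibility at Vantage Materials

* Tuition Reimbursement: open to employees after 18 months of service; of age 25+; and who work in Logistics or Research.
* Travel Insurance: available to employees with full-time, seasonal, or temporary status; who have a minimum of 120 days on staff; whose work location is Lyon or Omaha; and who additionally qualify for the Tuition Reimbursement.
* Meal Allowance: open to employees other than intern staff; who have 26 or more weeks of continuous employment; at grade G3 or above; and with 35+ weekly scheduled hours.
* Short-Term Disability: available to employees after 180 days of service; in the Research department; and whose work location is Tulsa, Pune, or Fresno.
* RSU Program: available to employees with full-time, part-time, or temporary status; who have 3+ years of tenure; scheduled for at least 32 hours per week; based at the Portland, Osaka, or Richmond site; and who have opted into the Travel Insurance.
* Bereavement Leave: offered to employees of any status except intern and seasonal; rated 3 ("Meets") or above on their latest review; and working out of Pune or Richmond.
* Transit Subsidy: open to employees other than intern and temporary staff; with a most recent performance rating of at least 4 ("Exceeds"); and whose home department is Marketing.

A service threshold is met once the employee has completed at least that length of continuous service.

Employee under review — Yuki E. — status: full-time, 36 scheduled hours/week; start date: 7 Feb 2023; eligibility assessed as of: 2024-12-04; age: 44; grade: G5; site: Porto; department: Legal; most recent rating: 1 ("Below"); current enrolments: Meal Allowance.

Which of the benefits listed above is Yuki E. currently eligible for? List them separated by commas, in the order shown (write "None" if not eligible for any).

Service from 7 Feb 2023 to 2024-12-04: 666 days.
Tuition Reimbursement — service 666 days ≥ 18 months (≈540 days) ✓; age 44 ≥ 25 ✓; dept Legal ✗ → not eligible.
Travel Insurance — status full-time ✓; service 666 days ≥ 120 days ✓; site Porto ✗ (not Lyon or Omaha) → not eligible.
Meal Allowance — status full-time ✓ (not excluded); service 666 days ≥ 26 weeks (≈182 days) ✓; grade G5 ≥ G3 ✓; 36 hrs/wk ≥ 35 ✓ → eligible.
Short-Term Disability — service 666 days ≥ 180 days ✓; dept Legal ✗ → not eligible.
RSU Program — status full-time ✓; service 666 days < 3 years (≈1095 days) ✗ → not eligible.
Bereavement Leave — status full-time ✓ (not excluded); rating 1 < 3 ✗ → not eligible.
Transit Subsidy — status full-time ✓ (not excluded); rating 1 < 4 ✗ → not eligible.

Meal Allowance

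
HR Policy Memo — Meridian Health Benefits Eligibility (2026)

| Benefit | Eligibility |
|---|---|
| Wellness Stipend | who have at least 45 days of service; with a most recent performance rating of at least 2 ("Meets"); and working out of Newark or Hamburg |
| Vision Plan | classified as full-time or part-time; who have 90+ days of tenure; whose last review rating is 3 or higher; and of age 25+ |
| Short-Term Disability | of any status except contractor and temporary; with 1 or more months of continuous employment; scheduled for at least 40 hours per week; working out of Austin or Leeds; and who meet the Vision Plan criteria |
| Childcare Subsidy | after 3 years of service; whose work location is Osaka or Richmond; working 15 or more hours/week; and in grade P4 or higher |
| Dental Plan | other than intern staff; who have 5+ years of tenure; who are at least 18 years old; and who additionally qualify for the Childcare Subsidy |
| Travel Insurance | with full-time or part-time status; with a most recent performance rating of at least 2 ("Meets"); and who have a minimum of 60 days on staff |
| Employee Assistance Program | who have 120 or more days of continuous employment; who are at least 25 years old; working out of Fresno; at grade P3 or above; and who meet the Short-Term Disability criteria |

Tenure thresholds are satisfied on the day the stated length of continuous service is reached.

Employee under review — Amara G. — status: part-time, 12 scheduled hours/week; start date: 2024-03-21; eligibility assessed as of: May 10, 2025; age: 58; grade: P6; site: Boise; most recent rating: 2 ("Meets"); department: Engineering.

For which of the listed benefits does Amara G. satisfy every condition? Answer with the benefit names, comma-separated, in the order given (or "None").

Service from 2024-03-21 to May 10, 2025: 415 days.
Wellness Stipend — service 415 days ≥ 45 days ✓; rating 2 ≥ 2 ✓; site Boise ✗ (not Newark or Hamburg) → not eligible.
Vision Plan — status part-time ✓; service 415 days ≥ 90 days ✓; rating 2 < 3 ✗ → not eligible.
Short-Term Disability — status part-time ✓ (not excluded); service 415 days ≥ 1 month (≈30 days) ✓; 12 hrs/wk < 40 ✗ → not eligible.
Childcare Subsidy — service 415 days < 3 years (≈1095 days) ✗ → not eligible.
Dental Plan — status part-time ✓ (not excluded); service 415 days < 5 years (≈1825 days) ✗ → not eligible.
Travel Insurance — status part-time ✓; rating 2 ≥ 2 ✓; service 415 days ≥ 60 days ✓ → eligible.
Employee Assistance Program — service 415 days ≥ 120 days ✓; age 58 ≥ 25 ✓; site Boise ✗ (not Fresno) → not eligible.

Travel Insurance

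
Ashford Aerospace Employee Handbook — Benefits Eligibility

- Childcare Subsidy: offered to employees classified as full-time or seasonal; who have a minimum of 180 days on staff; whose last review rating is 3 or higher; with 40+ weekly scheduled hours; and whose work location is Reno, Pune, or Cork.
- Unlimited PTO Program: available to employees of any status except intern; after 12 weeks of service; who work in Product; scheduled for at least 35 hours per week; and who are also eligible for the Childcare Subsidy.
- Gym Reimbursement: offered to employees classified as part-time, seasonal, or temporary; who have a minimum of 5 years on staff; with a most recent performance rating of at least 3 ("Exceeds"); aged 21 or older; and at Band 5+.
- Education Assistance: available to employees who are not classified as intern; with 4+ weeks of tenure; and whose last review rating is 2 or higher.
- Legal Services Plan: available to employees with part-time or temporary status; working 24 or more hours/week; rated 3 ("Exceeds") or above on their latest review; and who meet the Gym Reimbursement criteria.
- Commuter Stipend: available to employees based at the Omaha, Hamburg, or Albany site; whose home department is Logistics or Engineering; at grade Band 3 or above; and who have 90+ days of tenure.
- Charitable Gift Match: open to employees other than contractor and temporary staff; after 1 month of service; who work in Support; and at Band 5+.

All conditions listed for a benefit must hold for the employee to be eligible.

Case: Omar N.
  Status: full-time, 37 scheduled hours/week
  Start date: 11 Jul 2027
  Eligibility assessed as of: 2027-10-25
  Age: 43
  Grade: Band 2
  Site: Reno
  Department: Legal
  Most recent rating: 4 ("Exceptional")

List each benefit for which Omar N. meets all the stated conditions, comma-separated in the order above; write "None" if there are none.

Education Assistance

Service from 11 Jul 2027 to 2027-10-25: 106 days.
Childcare Subsidy — status full-time ✓; service 106 days < 180 days ✗ → not eligible.
Unlimited PTO Program — status full-time ✓ (not excluded); service 106 days ≥ 12 weeks (≈84 days) ✓; dept Legal ✗ → not eligible.
Gym Reimbursement — status full-time ✗ (requires part-time, seasonal, or temporary) → not eligible.
Education Assistance — status full-time ✓ (not excluded); service 106 days ≥ 4 weeks (≈28 days) ✓; rating 4 ≥ 2 ✓ → eligible.
Legal Services Plan — status full-time ✗ (requires part-time or temporary) → not eligible.
Commuter Stipend — site Reno ✗ (not Omaha, Hamburg, or Albany) → not eligible.
Charitable Gift Match — status full-time ✓ (not excluded); service 106 days ≥ 1 month (≈30 days) ✓; dept Legal ✗ → not eligible.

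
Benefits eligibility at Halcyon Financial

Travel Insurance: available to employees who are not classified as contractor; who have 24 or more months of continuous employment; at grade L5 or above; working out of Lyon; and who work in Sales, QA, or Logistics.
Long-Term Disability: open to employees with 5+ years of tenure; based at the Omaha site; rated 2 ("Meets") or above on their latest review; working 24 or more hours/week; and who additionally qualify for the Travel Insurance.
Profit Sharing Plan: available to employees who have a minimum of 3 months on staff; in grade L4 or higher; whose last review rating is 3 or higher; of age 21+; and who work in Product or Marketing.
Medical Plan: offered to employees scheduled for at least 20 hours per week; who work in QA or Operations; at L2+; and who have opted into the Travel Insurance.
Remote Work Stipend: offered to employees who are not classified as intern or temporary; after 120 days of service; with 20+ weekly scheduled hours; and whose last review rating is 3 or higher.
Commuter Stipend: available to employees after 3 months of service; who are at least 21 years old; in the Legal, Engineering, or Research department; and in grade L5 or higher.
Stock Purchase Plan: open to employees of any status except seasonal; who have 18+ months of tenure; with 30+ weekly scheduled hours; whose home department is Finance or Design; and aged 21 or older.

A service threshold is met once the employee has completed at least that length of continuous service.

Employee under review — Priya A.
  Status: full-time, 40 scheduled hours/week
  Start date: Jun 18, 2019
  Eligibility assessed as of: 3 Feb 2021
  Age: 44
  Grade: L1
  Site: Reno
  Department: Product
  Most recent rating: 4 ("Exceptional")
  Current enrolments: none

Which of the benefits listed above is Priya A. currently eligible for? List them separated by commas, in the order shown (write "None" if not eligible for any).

Remote Work Stipend

Service from Jun 18, 2019 to 3 Feb 2021: 596 days.
Travel Insurance — status full-time ✓ (not excluded); service 596 days < 24 months (≈720 days) ✗ → not eligible.
Long-Term Disability — service 596 days < 5 years (≈1825 days) ✗ → not eligible.
Profit Sharing Plan — service 596 days ≥ 3 months (≈90 days) ✓; grade L1 < L4 ✗ → not eligible.
Medical Plan — 40 hrs/wk ≥ 20 ✓; dept Product ✗ → not eligible.
Remote Work Stipend — status full-time ✓ (not excluded); service 596 days ≥ 120 days ✓; 40 hrs/wk ≥ 20 ✓; rating 4 ≥ 3 ✓ → eligible.
Commuter Stipend — service 596 days ≥ 3 months (≈90 days) ✓; age 44 ≥ 21 ✓; dept Product ✗ → not eligible.
Stock Purchase Plan — status full-time ✓ (not excluded); service 596 days ≥ 18 months (≈540 days) ✓; 40 hrs/wk ≥ 30 ✓; dept Product ✗ → not eligible.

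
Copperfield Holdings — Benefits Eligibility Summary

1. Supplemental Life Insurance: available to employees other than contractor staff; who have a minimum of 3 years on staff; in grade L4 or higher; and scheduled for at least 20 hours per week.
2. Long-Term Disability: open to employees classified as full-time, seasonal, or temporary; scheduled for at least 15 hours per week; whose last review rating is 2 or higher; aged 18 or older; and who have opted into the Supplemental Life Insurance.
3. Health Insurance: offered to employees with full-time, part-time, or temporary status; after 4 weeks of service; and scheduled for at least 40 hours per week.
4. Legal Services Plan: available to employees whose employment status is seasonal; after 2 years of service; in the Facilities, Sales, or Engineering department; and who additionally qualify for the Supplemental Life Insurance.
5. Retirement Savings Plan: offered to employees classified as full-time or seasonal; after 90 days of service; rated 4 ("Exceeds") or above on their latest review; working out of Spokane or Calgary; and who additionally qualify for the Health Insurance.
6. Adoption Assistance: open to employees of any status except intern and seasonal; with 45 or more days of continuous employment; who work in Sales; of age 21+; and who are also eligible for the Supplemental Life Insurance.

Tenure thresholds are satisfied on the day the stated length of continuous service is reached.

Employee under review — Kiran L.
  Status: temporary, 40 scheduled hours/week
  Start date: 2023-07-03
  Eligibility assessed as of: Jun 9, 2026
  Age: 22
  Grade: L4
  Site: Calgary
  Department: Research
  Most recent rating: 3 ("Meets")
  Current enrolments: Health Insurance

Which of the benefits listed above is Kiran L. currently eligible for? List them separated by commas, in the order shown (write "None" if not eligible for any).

Service from 2023-07-03 to Jun 9, 2026: 1072 days.
Supplemental Life Insurance — status temporary ✓ (not excluded); service 1072 days < 3 years (≈1095 days) ✗ → not eligible.
Long-Term Disability — status temporary ✓; 40 hrs/wk ≥ 15 ✓; rating 3 ≥ 2 ✓; age 22 ≥ 18 ✓; not enrolled in Supplemental Life Insurance ✗ → not eligible.
Health Insurance — status temporary ✓; service 1072 days ≥ 4 weeks (≈28 days) ✓; 40 hrs/wk ≥ 40 ✓ → eligible.
Legal Services Plan — status temporary ✗ (requires seasonal) → not eligible.
Retirement Savings Plan — status temporary ✗ (requires full-time or seasonal) → not eligible.
Adoption Assistance — status temporary ✓ (not excluded); service 1072 days ≥ 45 days ✓; dept Research ✗ → not eligible.

Health Insurance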